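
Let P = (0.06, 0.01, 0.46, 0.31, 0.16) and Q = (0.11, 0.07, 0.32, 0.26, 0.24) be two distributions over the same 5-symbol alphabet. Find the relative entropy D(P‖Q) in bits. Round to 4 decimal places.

D(P‖Q) = Σ p·log₂(p/q).
  0.06·log₂(0.06/0.11) = -0.05247
  0.01·log₂(0.01/0.07) = -0.02807
  0.46·log₂(0.46/0.32) = 0.24084
  0.31·log₂(0.31/0.26) = 0.07866
  0.16·log₂(0.16/0.24) = -0.09359
D(P‖Q) = 0.1454 bits.

0.1454 bits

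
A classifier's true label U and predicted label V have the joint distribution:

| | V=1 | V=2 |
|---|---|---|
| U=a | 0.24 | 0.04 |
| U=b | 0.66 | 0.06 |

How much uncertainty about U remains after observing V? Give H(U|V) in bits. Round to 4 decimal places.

0.8501 bits

Chain rule: H(U|V) = H(U,V) − H(V).
Marginals: p(U) = (0.2800, 0.7200), p(V) = (0.9000, 0.1000).
H(U,V) = 1.3191 bits; H(V) = 0.4690 bits.
H(U|V) = 1.3191 − 0.4690 = 0.8501 bits.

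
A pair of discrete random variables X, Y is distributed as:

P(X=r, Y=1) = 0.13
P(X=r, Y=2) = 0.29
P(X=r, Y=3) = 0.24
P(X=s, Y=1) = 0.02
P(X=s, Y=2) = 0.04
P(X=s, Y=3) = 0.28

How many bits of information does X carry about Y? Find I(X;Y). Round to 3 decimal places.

Marginals: p(X) = (0.6600, 0.3400), p(Y) = (0.1500, 0.3300, 0.5200).
I(X;Y) = Σ p(x,y)·log₂[p(x,y)/(p(x)p(y))].
  (r,1): 0.13·log₂(1.3131) = 0.0511
  (r,2): 0.29·log₂(1.3315) = 0.1198
  (r,3): 0.24·log₂(0.6993) = -0.1238
  (s,1): 0.02·log₂(0.3922) = -0.0270
  (s,2): 0.04·log₂(0.3565) = -0.0595
  (s,3): 0.28·log₂(1.5837) = 0.1857
Sum = 0.146 bits.

0.146 bits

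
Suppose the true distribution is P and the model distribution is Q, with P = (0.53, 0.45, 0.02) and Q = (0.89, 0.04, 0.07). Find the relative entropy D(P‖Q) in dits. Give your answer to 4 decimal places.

D(P‖Q) = Σ p·log₁₀(p/q).
  0.53·log₁₀(0.53/0.89) = -0.11931
  0.45·log₁₀(0.45/0.04) = 0.47302
  0.02·log₁₀(0.02/0.07) = -0.01088
D(P‖Q) = 0.3428 dits.

0.3428 dits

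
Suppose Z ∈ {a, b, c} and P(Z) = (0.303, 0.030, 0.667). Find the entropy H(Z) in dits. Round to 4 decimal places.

0.3201 dits

H(Z) = −Σ p·log₁₀ p.
  −(0.303)·log₁₀(0.303) = 0.15712
  −(0.030)·log₁₀(0.030) = 0.04569
  −(0.667)·log₁₀(0.667) = 0.11731
Sum: 0.15712 + 0.04569 + 0.11731 = 0.3201 dits.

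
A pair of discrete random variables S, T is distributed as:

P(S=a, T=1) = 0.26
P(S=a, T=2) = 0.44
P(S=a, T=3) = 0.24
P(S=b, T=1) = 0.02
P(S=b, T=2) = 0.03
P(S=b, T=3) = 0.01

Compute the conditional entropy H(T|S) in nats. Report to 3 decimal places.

Chain rule: H(T|S) = H(S,T) − H(S).
Marginals: p(S) = (0.9400, 0.0600), p(T) = (0.2800, 0.4700, 0.2500).
H(S,T) = 1.2835 nats; H(S) = 0.2270 nats.
H(T|S) = 1.2835 − 0.2270 = 1.056 nats.

1.056 nats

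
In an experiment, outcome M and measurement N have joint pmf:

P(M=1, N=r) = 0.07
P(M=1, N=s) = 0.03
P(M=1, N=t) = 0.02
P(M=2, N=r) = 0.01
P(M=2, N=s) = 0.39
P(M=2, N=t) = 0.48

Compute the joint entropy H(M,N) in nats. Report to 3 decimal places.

1.135 nats

H(M,N) = −Σ p(x,y)·ln p(x,y) over all 6 cells.
  cell (1,r): −0.07·ln0.07 = 0.1861
  cell (1,s): −0.03·ln0.03 = 0.1052
  cell (1,t): −0.02·ln0.02 = 0.0782
  cell (2,r): −0.01·ln0.01 = 0.0461
  cell (2,s): −0.39·ln0.39 = 0.3672
  cell (2,t): −0.48·ln0.48 = 0.3523
Sum = 1.135 nats.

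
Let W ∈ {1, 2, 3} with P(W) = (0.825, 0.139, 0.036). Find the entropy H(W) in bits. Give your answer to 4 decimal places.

H(W) = −Σ p·log₂ p.
  −(0.825)·log₂(0.825) = 0.22897
  −(0.139)·log₂(0.139) = 0.39571
  −(0.036)·log₂(0.036) = 0.17265
Sum: 0.22897 + 0.39571 + 0.17265 = 0.7973 bits.

0.7973 bits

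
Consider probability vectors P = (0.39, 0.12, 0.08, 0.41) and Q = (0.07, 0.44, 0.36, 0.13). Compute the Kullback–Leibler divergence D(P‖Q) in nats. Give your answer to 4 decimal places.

D(P‖Q) = Σ p·ln(p/q).
  0.39·ln(0.39/0.07) = 0.66988
  0.12·ln(0.12/0.44) = -0.15591
  0.08·ln(0.08/0.36) = -0.12033
  0.41·ln(0.41/0.13) = 0.47094
D(P‖Q) = 0.8646 nats.

0.8646 nats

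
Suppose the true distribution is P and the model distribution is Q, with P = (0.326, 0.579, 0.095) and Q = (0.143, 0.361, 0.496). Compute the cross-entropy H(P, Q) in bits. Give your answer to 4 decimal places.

1.8619 bits

H(P,Q) = −Σ p·log₂ q.
  −0.326·log₂(0.143) = 0.91473
  −0.579·log₂(0.361) = 0.85109
  −0.095·log₂(0.496) = 0.09610
H(P,Q) = 1.8619 bits.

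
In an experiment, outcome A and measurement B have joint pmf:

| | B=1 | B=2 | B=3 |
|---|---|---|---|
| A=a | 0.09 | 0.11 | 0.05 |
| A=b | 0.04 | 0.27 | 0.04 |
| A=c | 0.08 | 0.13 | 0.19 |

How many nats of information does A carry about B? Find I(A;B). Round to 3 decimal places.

Marginals: p(A) = (0.2500, 0.3500, 0.4000), p(B) = (0.2100, 0.5100, 0.2800).
I(A;B) = H(A) + H(B) − H(A,B).
H(A) = 1.0805, H(B) = 1.0276, H(A,B) = 2.0032.
I(A;B) = 1.0805 + 1.0276 − 2.0032 = 0.105 nats.

0.105 nats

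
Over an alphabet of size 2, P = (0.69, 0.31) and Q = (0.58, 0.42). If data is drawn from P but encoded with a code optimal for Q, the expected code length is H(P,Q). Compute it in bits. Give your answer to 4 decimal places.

0.9302 bits

H(P,Q) = −Σ p·log₂ q.
  −0.69·log₂(0.58) = 0.54225
  −0.31·log₂(0.42) = 0.38798
H(P,Q) = 0.9302 bits.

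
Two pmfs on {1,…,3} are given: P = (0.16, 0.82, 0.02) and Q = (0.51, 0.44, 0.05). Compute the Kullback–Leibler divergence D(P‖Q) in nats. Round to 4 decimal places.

D(P‖Q) = Σ p·ln(p/q).
  0.16·ln(0.16/0.51) = -0.18548
  0.82·ln(0.82/0.44) = 0.51047
  0.02·ln(0.02/0.05) = -0.01833
D(P‖Q) = 0.3067 nats.

0.3067 nats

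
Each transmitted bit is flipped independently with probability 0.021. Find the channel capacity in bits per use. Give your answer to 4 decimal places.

0.8530 bits

Binary symmetric channel: C = 1 − h₂(ε) where h₂ is the binary entropy function.
h₂(0.021) = −0.021·log₂0.021 − 0.979·log₂0.979 = 0.1470.
C = 1 − 0.1470 = 0.8530 bits per channel use.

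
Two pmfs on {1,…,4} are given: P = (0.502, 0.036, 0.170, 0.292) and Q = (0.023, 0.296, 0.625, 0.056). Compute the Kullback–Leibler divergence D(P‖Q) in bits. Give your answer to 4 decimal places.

D(P‖Q) = Σ p·log₂(p/q).
  0.502·log₂(0.502/0.023) = 2.23289
  0.036·log₂(0.036/0.296) = -0.10942
  0.170·log₂(0.170/0.625) = -0.31931
  0.292·log₂(0.292/0.056) = 0.69568
D(P‖Q) = 2.4998 bits.

2.4998 bits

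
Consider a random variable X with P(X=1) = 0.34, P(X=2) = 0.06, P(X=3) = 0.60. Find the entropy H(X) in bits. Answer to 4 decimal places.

1.2149 bits

H(X) = −Σ p·log₂ p.
  −(0.34)·log₂(0.34) = 0.52917
  −(0.06)·log₂(0.06) = 0.24353
  −(0.60)·log₂(0.60) = 0.44218
Sum: 0.52917 + 0.24353 + 0.44218 = 1.2149 bits.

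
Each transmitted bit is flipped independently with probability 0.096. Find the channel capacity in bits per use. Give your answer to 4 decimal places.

Binary symmetric channel: C = 1 − h₂(ε) where h₂ is the binary entropy function.
h₂(0.096) = −0.096·log₂0.096 − 0.904·log₂0.904 = 0.4562.
C = 1 − 0.4562 = 0.5438 bits per channel use.

0.5438 bits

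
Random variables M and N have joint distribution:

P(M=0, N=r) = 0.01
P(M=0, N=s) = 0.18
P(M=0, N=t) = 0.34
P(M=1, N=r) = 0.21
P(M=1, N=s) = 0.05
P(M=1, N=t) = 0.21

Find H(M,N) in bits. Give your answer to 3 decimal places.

2.203 bits

H(M,N) = −Σ p(x,y)·log₂ p(x,y) over all 6 cells.
  cell (0,r): −0.01·log₂0.01 = 0.0664
  cell (0,s): −0.18·log₂0.18 = 0.4453
  cell (0,t): −0.34·log₂0.34 = 0.5292
  cell (1,r): −0.21·log₂0.21 = 0.4728
  cell (1,s): −0.05·log₂0.05 = 0.2161
  cell (1,t): −0.21·log₂0.21 = 0.4728
Sum = 2.203 bits.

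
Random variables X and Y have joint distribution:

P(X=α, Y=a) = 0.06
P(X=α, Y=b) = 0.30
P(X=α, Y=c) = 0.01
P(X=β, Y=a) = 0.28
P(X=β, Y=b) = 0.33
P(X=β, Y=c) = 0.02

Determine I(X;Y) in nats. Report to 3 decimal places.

0.045 nats

Marginals: p(X) = (0.3700, 0.6300), p(Y) = (0.3400, 0.6300, 0.0300).
I(X;Y) = H(X) + H(Y) − H(X,Y).
H(X) = 0.6590, H(Y) = 0.7631, H(X,Y) = 1.3766.
I(X;Y) = 0.6590 + 0.7631 − 1.3766 = 0.045 nats.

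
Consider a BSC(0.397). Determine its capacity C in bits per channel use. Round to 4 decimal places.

0.0308 bits

Binary symmetric channel: C = 1 − h₂(ε) where h₂ is the binary entropy function.
h₂(0.397) = −0.397·log₂0.397 − 0.603·log₂0.603 = 0.9692.
C = 1 − 0.9692 = 0.0308 bits per channel use.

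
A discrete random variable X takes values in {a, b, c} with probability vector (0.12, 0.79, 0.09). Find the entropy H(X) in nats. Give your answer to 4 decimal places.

0.6574 nats

H(X) = −Σ p·ln p.
  −(0.12)·ln(0.12) = 0.25443
  −(0.79)·ln(0.79) = 0.18622
  −(0.09)·ln(0.09) = 0.21672
Sum: 0.25443 + 0.18622 + 0.21672 = 0.6574 nats.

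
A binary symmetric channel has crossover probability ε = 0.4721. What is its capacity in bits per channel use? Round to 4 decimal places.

Binary symmetric channel: C = 1 − h₂(ε) where h₂ is the binary entropy function.
h₂(0.4721) = −0.4721·log₂0.4721 − 0.5279·log₂0.5279 = 0.9978.
C = 1 − 0.9978 = 0.0022 bits per channel use.

0.0022 bits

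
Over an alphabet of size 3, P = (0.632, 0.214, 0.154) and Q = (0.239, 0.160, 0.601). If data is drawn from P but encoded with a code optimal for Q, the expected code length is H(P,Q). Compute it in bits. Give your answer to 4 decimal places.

1.9839 bits

H(P,Q) = −Σ p·log₂ q.
  −0.632·log₂(0.239) = 1.30503
  −0.214·log₂(0.160) = 0.56579
  −0.154·log₂(0.601) = 0.11312
H(P,Q) = 1.9839 bits.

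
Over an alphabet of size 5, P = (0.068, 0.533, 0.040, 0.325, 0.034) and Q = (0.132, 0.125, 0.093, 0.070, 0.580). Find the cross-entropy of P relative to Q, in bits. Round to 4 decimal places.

3.2083 bits

H(P,Q) = −Σ p·log₂ q.
  −0.068·log₂(0.132) = 0.19865
  −0.533·log₂(0.125) = 1.59900
  −0.040·log₂(0.093) = 0.13707
  −0.325·log₂(0.070) = 1.24686
  −0.034·log₂(0.580) = 0.02672
H(P,Q) = 3.2083 bits.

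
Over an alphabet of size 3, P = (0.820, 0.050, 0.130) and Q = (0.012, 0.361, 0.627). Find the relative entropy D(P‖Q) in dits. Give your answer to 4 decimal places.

1.3726 dits

D(P‖Q) = Σ p·log₁₀(p/q).
  0.820·log₁₀(0.820/0.012) = 1.50440
  0.050·log₁₀(0.050/0.361) = -0.04293
  0.130·log₁₀(0.130/0.627) = -0.08883
D(P‖Q) = 1.3726 dits.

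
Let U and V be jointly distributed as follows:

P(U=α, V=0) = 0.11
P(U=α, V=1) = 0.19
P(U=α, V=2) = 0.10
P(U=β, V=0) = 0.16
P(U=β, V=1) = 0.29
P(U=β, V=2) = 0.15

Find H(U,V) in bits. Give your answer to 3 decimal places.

H(U,V) = −Σ p(x,y)·log₂ p(x,y) over all 6 cells.
  cell (α,0): −0.11·log₂0.11 = 0.3503
  cell (α,1): −0.19·log₂0.19 = 0.4552
  cell (α,2): −0.10·log₂0.10 = 0.3322
  cell (β,0): −0.16·log₂0.16 = 0.4230
  cell (β,1): −0.29·log₂0.29 = 0.5179
  cell (β,2): −0.15·log₂0.15 = 0.4105
Sum = 2.489 bits.

2.489 bits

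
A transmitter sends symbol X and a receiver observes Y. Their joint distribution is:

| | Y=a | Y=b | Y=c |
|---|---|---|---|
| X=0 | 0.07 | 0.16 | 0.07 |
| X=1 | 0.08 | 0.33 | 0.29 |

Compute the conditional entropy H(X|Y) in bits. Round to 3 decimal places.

Marginals: p(X) = (0.3000, 0.7000), p(Y) = (0.1500, 0.4900, 0.3600).
H(X|Y) = Σ p(Y) · H(X|Y=·).
  Y=a: p=0.1500, H(X|Y=a) = 0.9968
  Y=b: p=0.4900, H(X|Y=b) = 0.9113
  Y=c: p=0.3600, H(X|Y=c) = 0.7107
Weighted sum = 0.852 bits.

0.852 bits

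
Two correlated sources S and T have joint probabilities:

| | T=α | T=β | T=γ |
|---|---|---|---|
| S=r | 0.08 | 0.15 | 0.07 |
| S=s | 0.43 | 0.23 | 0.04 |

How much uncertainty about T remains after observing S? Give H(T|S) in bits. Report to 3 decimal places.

Chain rule: H(T|S) = H(S,T) − H(S).
Marginals: p(S) = (0.3000, 0.7000), p(T) = (0.5100, 0.3800, 0.1100).
H(S,T) = 2.1676 bits; H(S) = 0.8813 bits.
H(T|S) = 2.1676 − 0.8813 = 1.286 bits.

1.286 bits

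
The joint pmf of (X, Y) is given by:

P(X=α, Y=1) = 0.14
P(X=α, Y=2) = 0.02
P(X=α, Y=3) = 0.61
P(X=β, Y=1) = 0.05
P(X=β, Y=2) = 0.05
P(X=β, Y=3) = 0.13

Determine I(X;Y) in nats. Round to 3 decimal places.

0.044 nats

Marginals: p(X) = (0.7700, 0.2300), p(Y) = (0.1900, 0.0700, 0.7400).
I(X;Y) = H(X) + H(Y) − H(X,Y).
H(X) = 0.5393, H(Y) = 0.7245, H(X,Y) = 1.2198.
I(X;Y) = 0.5393 + 0.7245 − 1.2198 = 0.044 nats.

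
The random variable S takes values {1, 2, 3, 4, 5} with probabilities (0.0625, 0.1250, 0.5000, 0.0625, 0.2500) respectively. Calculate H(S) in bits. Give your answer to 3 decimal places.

1.875 bits

H(S) = −Σ p·log₂ p.
  −(0.0625)·log₂(0.0625) = 0.2500
  −(0.1250)·log₂(0.1250) = 0.3750
  −(0.5000)·log₂(0.5000) = 0.5000
  −(0.0625)·log₂(0.0625) = 0.2500
  −(0.2500)·log₂(0.2500) = 0.5000
Sum: 0.2500 + 0.3750 + 0.5000 + 0.2500 + 0.5000 = 1.875 bits.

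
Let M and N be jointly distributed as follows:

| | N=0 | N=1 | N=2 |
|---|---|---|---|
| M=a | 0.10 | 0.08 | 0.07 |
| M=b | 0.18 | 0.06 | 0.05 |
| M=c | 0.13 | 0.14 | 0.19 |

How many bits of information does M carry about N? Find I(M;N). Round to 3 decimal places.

0.066 bits

Marginals: p(M) = (0.2500, 0.2900, 0.4600), p(N) = (0.4100, 0.2800, 0.3100).
I(M;N) = Σ p(x,y)·log₂[p(x,y)/(p(x)p(y))].
  (a,0): 0.10·log₂(0.9756) = -0.0036
  (a,1): 0.08·log₂(1.1429) = 0.0154
  (a,2): 0.07·log₂(0.9032) = -0.0103
  (b,0): 0.18·log₂(1.5139) = 0.1077
  (b,1): 0.06·log₂(0.7389) = -0.0262
  (b,2): 0.05·log₂(0.5562) = -0.0423
  (c,0): 0.13·log₂(0.6893) = -0.0698
  (c,1): 0.14·log₂(1.0870) = 0.0168
  (c,2): 0.19·log₂(1.3324) = 0.0787
Sum = 0.066 bits.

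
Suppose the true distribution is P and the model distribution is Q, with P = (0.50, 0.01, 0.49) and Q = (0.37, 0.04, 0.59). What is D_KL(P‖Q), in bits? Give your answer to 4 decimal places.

D(P‖Q) = Σ p·log₂(p/q).
  0.50·log₂(0.50/0.37) = 0.21720
  0.01·log₂(0.01/0.04) = -0.02000
  0.49·log₂(0.49/0.59) = -0.13129
D(P‖Q) = 0.0659 bits.

0.0659 bits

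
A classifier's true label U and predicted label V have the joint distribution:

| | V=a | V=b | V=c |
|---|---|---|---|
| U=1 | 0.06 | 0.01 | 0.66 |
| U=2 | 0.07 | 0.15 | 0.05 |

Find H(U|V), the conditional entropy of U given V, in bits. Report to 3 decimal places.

0.444 bits

Marginals: p(U) = (0.7300, 0.2700), p(V) = (0.1300, 0.1600, 0.7100).
H(U|V) = Σ p(V) · H(U|V=·).
  V=a: p=0.1300, H(U|V=a) = 0.9957
  V=b: p=0.1600, H(U|V=b) = 0.3373
  V=c: p=0.7100, H(U|V=c) = 0.3675
Weighted sum = 0.444 bits.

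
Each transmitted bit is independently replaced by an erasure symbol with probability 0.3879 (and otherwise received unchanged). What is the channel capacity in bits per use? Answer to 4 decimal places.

0.6121 bits

Binary erasure channel: capacity C = 1 − ε.
C = 1 − 0.3879 = 0.6121 bits per channel use.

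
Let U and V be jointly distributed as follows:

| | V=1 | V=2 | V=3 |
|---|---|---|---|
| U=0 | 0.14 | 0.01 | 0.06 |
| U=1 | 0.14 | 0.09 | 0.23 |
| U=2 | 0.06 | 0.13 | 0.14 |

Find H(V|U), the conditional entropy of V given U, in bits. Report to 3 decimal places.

1.412 bits

Marginals: p(U) = (0.2100, 0.4600, 0.3300), p(V) = (0.3400, 0.2300, 0.4300).
H(V|U) = Σ p(U) · H(V|U=·).
  U=0: p=0.2100, H(V|U=0) = 1.1155
  U=1: p=0.4600, H(V|U=1) = 1.4828
  U=2: p=0.3300, H(V|U=2) = 1.5014
Weighted sum = 1.412 bits.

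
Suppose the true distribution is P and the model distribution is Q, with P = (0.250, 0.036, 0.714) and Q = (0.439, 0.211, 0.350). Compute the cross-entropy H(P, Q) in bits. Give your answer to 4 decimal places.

H(P,Q) = −Σ p·log₂ q.
  −0.250·log₂(0.439) = 0.29693
  −0.036·log₂(0.211) = 0.08081
  −0.714·log₂(0.350) = 1.08141
H(P,Q) = 1.4591 bits.

1.4591 bits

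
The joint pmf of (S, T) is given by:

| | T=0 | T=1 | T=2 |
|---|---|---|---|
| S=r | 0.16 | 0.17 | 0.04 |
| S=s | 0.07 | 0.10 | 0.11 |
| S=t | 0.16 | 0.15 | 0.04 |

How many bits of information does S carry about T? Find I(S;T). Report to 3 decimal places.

0.072 bits

Marginals: p(S) = (0.3700, 0.2800, 0.3500), p(T) = (0.3900, 0.4200, 0.1900).
I(S;T) = H(S) + H(T) − H(S,T).
H(S) = 1.5751, H(T) = 1.5107, H(S,T) = 3.0137.
I(S;T) = 1.5751 + 1.5107 − 3.0137 = 0.072 bits.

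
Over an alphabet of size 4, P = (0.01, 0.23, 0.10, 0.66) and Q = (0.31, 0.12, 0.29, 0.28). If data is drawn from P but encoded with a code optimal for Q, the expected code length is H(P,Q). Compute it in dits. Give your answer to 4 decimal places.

H(P,Q) = −Σ p·log₁₀ q.
  −0.01·log₁₀(0.31) = 0.00509
  −0.23·log₁₀(0.12) = 0.21179
  −0.10·log₁₀(0.29) = 0.05376
  −0.66·log₁₀(0.28) = 0.36488
H(P,Q) = 0.6355 dits.

0.6355 dits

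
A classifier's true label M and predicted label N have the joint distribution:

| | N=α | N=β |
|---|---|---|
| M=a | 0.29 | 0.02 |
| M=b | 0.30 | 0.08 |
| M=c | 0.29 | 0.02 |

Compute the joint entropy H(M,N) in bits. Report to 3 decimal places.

H(M,N) = −Σ p(x,y)·log₂ p(x,y) over all 6 cells.
  cell (a,α): −0.29·log₂0.29 = 0.5179
  cell (a,β): −0.02·log₂0.02 = 0.1129
  cell (b,α): −0.30·log₂0.30 = 0.5211
  cell (b,β): −0.08·log₂0.08 = 0.2915
  cell (c,α): −0.29·log₂0.29 = 0.5179
  cell (c,β): −0.02·log₂0.02 = 0.1129
Sum = 2.074 bits.

2.074 bits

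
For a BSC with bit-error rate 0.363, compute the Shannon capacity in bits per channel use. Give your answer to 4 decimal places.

0.0549 bits

Binary symmetric channel: C = 1 − h₂(ε) where h₂ is the binary entropy function.
h₂(0.363) = −0.363·log₂0.363 − 0.637·log₂0.637 = 0.9451.
C = 1 − 0.9451 = 0.0549 bits per channel use.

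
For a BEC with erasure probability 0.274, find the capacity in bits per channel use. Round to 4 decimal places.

0.7260 bits

Binary erasure channel: capacity C = 1 − ε.
C = 1 − 0.274 = 0.7260 bits per channel use.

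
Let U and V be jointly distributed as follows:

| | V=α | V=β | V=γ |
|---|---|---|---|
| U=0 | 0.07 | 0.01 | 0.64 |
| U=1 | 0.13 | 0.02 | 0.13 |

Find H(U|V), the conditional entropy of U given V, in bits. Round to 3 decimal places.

Marginals: p(U) = (0.7200, 0.2800), p(V) = (0.2000, 0.0300, 0.7700).
H(U|V) = Σ p(V) · H(U|V=·).
  V=α: p=0.2000, H(U|V=α) = 0.9341
  V=β: p=0.0300, H(U|V=β) = 0.9183
  V=γ: p=0.7700, H(U|V=γ) = 0.6550
Weighted sum = 0.719 bits.

0.719 bits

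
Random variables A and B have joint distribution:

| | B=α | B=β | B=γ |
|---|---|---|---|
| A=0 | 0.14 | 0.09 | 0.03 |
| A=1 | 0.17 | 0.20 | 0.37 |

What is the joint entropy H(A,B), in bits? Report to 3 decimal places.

2.291 bits

H(A,B) = −Σ p(x,y)·log₂ p(x,y) over all 6 cells.
  cell (0,α): −0.14·log₂0.14 = 0.3971
  cell (0,β): −0.09·log₂0.09 = 0.3127
  cell (0,γ): −0.03·log₂0.03 = 0.1518
  cell (1,α): −0.17·log₂0.17 = 0.4346
  cell (1,β): −0.20·log₂0.20 = 0.4644
  cell (1,γ): −0.37·log₂0.37 = 0.5307
Sum = 2.291 bits.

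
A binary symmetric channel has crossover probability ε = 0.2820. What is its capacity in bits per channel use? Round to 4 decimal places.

0.1418 bits

Binary symmetric channel: C = 1 − h₂(ε) where h₂ is the binary entropy function.
h₂(0.2820) = −0.2820·log₂0.2820 − 0.7180·log₂0.7180 = 0.8582.
C = 1 − 0.8582 = 0.1418 bits per channel use.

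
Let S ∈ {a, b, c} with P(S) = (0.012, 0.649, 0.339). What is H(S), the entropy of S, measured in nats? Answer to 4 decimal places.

H(S) = −Σ p·ln p.
  −(0.012)·ln(0.012) = 0.05307
  −(0.649)·ln(0.649) = 0.28058
  −(0.339)·ln(0.339) = 0.36672
Sum: 0.05307 + 0.28058 + 0.36672 = 0.7004 nats.

0.7004 nats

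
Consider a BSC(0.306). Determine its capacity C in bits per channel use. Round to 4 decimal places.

Binary symmetric channel: C = 1 − h₂(ε) where h₂ is the binary entropy function.
h₂(0.306) = −0.306·log₂0.306 − 0.694·log₂0.694 = 0.8885.
C = 1 − 0.8885 = 0.1115 bits per channel use.

0.1115 bits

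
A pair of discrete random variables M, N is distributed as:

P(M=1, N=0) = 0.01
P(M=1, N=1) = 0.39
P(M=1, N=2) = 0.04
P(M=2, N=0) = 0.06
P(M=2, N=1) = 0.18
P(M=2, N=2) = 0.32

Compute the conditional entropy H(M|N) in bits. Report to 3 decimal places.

0.735 bits

Marginals: p(M) = (0.4400, 0.5600), p(N) = (0.0700, 0.5700, 0.3600).
H(M|N) = Σ p(N) · H(M|N=·).
  N=0: p=0.0700, H(M|N=0) = 0.5917
  N=1: p=0.5700, H(M|N=1) = 0.8997
  N=2: p=0.3600, H(M|N=2) = 0.5033
Weighted sum = 0.735 bits.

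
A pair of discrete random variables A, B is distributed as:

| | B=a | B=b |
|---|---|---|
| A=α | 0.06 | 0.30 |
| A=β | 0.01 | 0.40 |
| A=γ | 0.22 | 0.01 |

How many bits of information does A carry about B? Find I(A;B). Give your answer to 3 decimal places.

Marginals: p(A) = (0.3600, 0.4100, 0.2300), p(B) = (0.2900, 0.7100).
I(A;B) = Σ p(x,y)·log₂[p(x,y)/(p(x)p(y))].
  (α,a): 0.06·log₂(0.5747) = -0.0479
  (α,b): 0.30·log₂(1.1737) = 0.0693
  (β,a): 0.01·log₂(0.0841) = -0.0357
  (β,b): 0.40·log₂(1.3741) = 0.1834
  (γ,a): 0.22·log₂(3.2984) = 0.3788
  (γ,b): 0.01·log₂(0.0612) = -0.0403
Sum = 0.508 bits.

0.508 bits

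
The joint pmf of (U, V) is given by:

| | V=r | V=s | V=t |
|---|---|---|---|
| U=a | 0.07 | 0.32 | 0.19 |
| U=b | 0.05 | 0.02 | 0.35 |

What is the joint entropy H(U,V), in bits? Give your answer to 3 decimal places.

2.109 bits

H(U,V) = −Σ p(x,y)·log₂ p(x,y) over all 6 cells.
  cell (a,r): −0.07·log₂0.07 = 0.2686
  cell (a,s): −0.32·log₂0.32 = 0.5260
  cell (a,t): −0.19·log₂0.19 = 0.4552
  cell (b,r): −0.05·log₂0.05 = 0.2161
  cell (b,s): −0.02·log₂0.02 = 0.1129
  cell (b,t): −0.35·log₂0.35 = 0.5301
Sum = 2.109 bits.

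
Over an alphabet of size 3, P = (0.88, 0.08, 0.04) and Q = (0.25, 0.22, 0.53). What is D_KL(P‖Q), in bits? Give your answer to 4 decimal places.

1.3318 bits

D(P‖Q) = Σ p·log₂(p/q).
  0.88·log₂(0.88/0.25) = 1.59771
  0.08·log₂(0.08/0.22) = -0.11675
  0.04·log₂(0.04/0.53) = -0.14912
D(P‖Q) = 1.3318 bits.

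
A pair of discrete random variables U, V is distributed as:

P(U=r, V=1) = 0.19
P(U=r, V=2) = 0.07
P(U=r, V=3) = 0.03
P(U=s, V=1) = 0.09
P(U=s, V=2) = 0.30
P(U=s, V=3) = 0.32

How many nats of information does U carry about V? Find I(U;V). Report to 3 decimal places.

Marginals: p(U) = (0.2900, 0.7100), p(V) = (0.2800, 0.3700, 0.3500).
I(U;V) = Σ p(x,y)·ln[p(x,y)/(p(x)p(y))].
  (r,1): 0.19·ln(2.3399) = 0.1615
  (r,2): 0.07·ln(0.6524) = -0.0299
  (r,3): 0.03·ln(0.2956) = -0.0366
  (s,1): 0.09·ln(0.4527) = -0.0713
  (s,2): 0.30·ln(1.1420) = 0.0398
  (s,3): 0.32·ln(1.2877) = 0.0809
Sum = 0.144 nats.

0.144 nats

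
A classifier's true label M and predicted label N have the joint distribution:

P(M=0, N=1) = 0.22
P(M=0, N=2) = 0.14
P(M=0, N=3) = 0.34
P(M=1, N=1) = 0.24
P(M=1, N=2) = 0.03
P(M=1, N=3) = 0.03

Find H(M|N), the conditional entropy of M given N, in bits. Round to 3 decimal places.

Marginals: p(M) = (0.7000, 0.3000), p(N) = (0.4600, 0.1700, 0.3700).
H(M|N) = Σ p(N) · H(M|N=·).
  N=1: p=0.4600, H(M|N=1) = 0.9986
  N=2: p=0.1700, H(M|N=2) = 0.6723
  N=3: p=0.3700, H(M|N=3) = 0.4060
Weighted sum = 0.724 bits.

0.724 bits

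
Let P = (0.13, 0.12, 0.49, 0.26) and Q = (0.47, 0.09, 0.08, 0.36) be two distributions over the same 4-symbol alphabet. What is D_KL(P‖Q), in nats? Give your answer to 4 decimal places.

D(P‖Q) = Σ p·ln(p/q).
  0.13·ln(0.13/0.47) = -0.16708
  0.12·ln(0.12/0.09) = 0.03452
  0.49·ln(0.49/0.08) = 0.88807
  0.26·ln(0.26/0.36) = -0.08461
D(P‖Q) = 0.6709 nats.

0.6709 nats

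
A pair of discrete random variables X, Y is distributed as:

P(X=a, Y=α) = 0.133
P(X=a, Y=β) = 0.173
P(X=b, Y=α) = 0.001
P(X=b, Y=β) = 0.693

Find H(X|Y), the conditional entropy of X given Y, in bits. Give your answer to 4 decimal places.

Marginals: p(X) = (0.3060, 0.6940), p(Y) = (0.1340, 0.8660).
H(X|Y) = Σ p(Y) · H(X|Y=·).
  Y=α: p=0.1340, H(X|Y=α) = 0.0635
  Y=β: p=0.8660, H(X|Y=β) = 0.7215
Weighted sum = 0.6333 bits.

0.6333 bits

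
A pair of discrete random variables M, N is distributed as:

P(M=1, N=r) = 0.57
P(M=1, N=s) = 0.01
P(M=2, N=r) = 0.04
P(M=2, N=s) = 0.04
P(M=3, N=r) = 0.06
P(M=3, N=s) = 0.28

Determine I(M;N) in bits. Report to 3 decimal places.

Marginals: p(M) = (0.5800, 0.0800, 0.3400), p(N) = (0.6700, 0.3300).
I(M;N) = H(M) + H(N) − H(M,N).
H(M) = 1.2765, H(N) = 0.9149, H(M,N) = 1.6580.
I(M;N) = 1.2765 + 0.9149 − 1.6580 = 0.533 bits.

0.533 bits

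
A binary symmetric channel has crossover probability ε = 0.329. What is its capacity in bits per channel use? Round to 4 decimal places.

Binary symmetric channel: C = 1 − h₂(ε) where h₂ is the binary entropy function.
h₂(0.329) = −0.329·log₂0.329 − 0.671·log₂0.671 = 0.9139.
C = 1 − 0.9139 = 0.0861 bits per channel use.

0.0861 bits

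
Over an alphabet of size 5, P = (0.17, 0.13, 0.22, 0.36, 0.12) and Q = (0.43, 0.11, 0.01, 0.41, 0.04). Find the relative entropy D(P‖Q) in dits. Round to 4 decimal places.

0.2732 dits

D(P‖Q) = Σ p·log₁₀(p/q).
  0.17·log₁₀(0.17/0.43) = -0.06851
  0.13·log₁₀(0.13/0.11) = 0.00943
  0.22·log₁₀(0.22/0.01) = 0.29533
  0.36·log₁₀(0.36/0.41) = -0.02033
  0.12·log₁₀(0.12/0.04) = 0.05725
D(P‖Q) = 0.2732 dits.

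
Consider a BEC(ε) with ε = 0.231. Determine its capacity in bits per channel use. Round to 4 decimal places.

Binary erasure channel: capacity C = 1 − ε.
C = 1 − 0.231 = 0.7690 bits per channel use.

0.7690 bits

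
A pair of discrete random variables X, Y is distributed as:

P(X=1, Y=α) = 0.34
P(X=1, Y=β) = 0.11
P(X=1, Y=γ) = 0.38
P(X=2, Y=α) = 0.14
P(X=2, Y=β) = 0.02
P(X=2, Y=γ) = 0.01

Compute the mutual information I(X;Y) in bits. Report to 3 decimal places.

0.092 bits

Marginals: p(X) = (0.8300, 0.1700), p(Y) = (0.4800, 0.1300, 0.3900).
I(X;Y) = H(X) + H(Y) − H(X,Y).
H(X) = 0.6577, H(Y) = 1.4207, H(X,Y) = 1.9863.
I(X;Y) = 0.6577 + 1.4207 − 1.9863 = 0.092 bits.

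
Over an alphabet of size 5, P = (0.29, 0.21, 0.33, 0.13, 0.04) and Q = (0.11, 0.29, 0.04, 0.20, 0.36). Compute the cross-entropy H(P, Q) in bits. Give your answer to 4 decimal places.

3.1918 bits

H(P,Q) = −Σ p·log₂ q.
  −0.29·log₂(0.11) = 0.92348
  −0.21·log₂(0.29) = 0.37503
  −0.33·log₂(0.04) = 1.53247
  −0.13·log₂(0.20) = 0.30185
  −0.04·log₂(0.36) = 0.05896
H(P,Q) = 3.1918 bits.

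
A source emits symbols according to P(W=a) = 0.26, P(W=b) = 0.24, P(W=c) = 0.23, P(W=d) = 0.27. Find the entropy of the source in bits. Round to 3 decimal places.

1.997 bits

H(W) = −Σ p·log₂ p.
  −(0.26)·log₂(0.26) = 0.5053
  −(0.24)·log₂(0.24) = 0.4941
  −(0.23)·log₂(0.23) = 0.4877
  −(0.27)·log₂(0.27) = 0.5100
Sum: 0.5053 + 0.4941 + 0.4877 + 0.5100 = 1.997 bits.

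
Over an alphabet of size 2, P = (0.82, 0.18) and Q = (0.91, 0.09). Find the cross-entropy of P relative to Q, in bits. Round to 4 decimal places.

0.7369 bits

H(P,Q) = −Σ p·log₂ q.
  −0.82·log₂(0.91) = 0.11157
  −0.18·log₂(0.09) = 0.62531
H(P,Q) = 0.7369 bits.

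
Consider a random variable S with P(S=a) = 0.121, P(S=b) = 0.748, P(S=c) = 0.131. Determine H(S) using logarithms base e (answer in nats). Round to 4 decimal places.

H(S) = −Σ p·ln p.
  −(0.121)·ln(0.121) = 0.25555
  −(0.748)·ln(0.748) = 0.21718
  −(0.131)·ln(0.131) = 0.26627
Sum: 0.25555 + 0.21718 + 0.26627 = 0.7390 nats.

0.7390 nats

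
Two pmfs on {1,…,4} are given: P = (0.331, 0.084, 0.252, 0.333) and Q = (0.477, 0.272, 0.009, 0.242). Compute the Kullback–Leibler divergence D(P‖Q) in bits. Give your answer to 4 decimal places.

D(P‖Q) = Σ p·log₂(p/q).
  0.331·log₂(0.331/0.477) = -0.17449
  0.084·log₂(0.084/0.272) = -0.14239
  0.252·log₂(0.252/0.009) = 1.21145
  0.333·log₂(0.333/0.242) = 0.15335
D(P‖Q) = 1.0479 bits.

1.0479 bits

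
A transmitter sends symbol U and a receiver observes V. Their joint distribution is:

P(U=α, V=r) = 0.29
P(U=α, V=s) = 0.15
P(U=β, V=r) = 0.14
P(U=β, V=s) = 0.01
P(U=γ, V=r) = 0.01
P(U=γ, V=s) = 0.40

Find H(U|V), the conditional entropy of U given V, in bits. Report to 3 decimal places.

Marginals: p(U) = (0.4400, 0.1500, 0.4100), p(V) = (0.4400, 0.5600).
H(U|V) = Σ p(V) · H(U|V=·).
  V=r: p=0.4400, H(U|V=r) = 1.0461
  V=s: p=0.5600, H(U|V=s) = 0.9595
Weighted sum = 0.998 bits.

0.998 bits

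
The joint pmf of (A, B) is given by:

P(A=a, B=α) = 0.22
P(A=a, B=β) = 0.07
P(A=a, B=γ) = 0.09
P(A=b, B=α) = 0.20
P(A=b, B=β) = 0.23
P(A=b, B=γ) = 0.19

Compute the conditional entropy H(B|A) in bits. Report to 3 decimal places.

1.511 bits

Chain rule: H(B|A) = H(A,B) − H(A).
Marginals: p(A) = (0.3800, 0.6200), p(B) = (0.4200, 0.3000, 0.2800).
H(A,B) = 2.4691 bits; H(A) = 0.9580 bits.
H(B|A) = 2.4691 − 0.9580 = 1.511 bits.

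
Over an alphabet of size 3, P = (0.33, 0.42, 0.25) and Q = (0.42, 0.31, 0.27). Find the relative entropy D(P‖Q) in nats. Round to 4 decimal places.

D(P‖Q) = Σ p·ln(p/q).
  0.33·ln(0.33/0.42) = -0.07958
  0.42·ln(0.42/0.31) = 0.12755
  0.25·ln(0.25/0.27) = -0.01924
D(P‖Q) = 0.0287 nats.

0.0287 nats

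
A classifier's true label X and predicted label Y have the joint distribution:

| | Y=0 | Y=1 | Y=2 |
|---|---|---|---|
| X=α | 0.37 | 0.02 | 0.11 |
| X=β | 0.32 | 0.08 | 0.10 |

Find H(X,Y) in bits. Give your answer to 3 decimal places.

H(X,Y) = −Σ p(x,y)·log₂ p(x,y) over all 6 cells.
  cell (α,0): −0.37·log₂0.37 = 0.5307
  cell (α,1): −0.02·log₂0.02 = 0.1129
  cell (α,2): −0.11·log₂0.11 = 0.3503
  cell (β,0): −0.32·log₂0.32 = 0.5260
  cell (β,1): −0.08·log₂0.08 = 0.2915
  cell (β,2): −0.10·log₂0.10 = 0.3322
Sum = 2.144 bits.

2.144 bits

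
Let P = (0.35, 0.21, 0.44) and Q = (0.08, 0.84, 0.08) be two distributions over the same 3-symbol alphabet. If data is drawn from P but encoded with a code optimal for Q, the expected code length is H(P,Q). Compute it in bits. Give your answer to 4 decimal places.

H(P,Q) = −Σ p·log₂ q.
  −0.35·log₂(0.08) = 1.27535
  −0.21·log₂(0.84) = 0.05282
  −0.44·log₂(0.08) = 1.60330
H(P,Q) = 2.9315 bits.

2.9315 bits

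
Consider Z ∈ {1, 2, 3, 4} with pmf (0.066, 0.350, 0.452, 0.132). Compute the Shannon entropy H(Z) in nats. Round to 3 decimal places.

H(Z) = −Σ p·ln p.
  −(0.066)·ln(0.066) = 0.1794
  −(0.350)·ln(0.350) = 0.3674
  −(0.452)·ln(0.452) = 0.3589
  −(0.132)·ln(0.132) = 0.2673
Sum: 0.1794 + 0.3674 + 0.3589 + 0.2673 = 1.173 nats.

1.173 nats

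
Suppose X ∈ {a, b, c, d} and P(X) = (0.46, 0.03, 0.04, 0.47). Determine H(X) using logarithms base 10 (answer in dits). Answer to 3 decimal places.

0.411 dits

H(X) = −Σ p·log₁₀ p.
  −(0.46)·log₁₀(0.46) = 0.1551
  −(0.03)·log₁₀(0.03) = 0.0457
  −(0.04)·log₁₀(0.04) = 0.0559
  −(0.47)·log₁₀(0.47) = 0.1541
Sum: 0.1551 + 0.0457 + 0.0559 + 0.1541 = 0.411 dits.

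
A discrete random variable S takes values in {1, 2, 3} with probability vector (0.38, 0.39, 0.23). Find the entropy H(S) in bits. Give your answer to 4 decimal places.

1.5479 bits

H(S) = −Σ p·log₂ p.
  −(0.38)·log₂(0.38) = 0.53045
  −(0.39)·log₂(0.39) = 0.52980
  −(0.23)·log₂(0.23) = 0.48767
Sum: 0.53045 + 0.52980 + 0.48767 = 1.5479 bits.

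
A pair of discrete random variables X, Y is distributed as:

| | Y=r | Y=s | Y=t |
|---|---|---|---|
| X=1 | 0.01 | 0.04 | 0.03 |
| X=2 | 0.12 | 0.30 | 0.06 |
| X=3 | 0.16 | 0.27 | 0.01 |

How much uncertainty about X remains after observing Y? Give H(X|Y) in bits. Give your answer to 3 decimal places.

Chain rule: H(X|Y) = H(X,Y) − H(Y).
Marginals: p(X) = (0.0800, 0.4800, 0.4400), p(Y) = (0.2900, 0.6100, 0.1000).
H(X,Y) = 2.5351 bits; H(Y) = 1.2851 bits.
H(X|Y) = 2.5351 − 1.2851 = 1.250 bits.

1.250 bits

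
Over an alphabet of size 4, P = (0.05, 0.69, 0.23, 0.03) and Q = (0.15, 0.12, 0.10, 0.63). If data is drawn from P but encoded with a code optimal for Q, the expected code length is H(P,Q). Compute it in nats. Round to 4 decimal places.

2.1013 nats

H(P,Q) = −Σ p·ln q.
  −0.05·ln(0.15) = 0.09486
  −0.69·ln(0.12) = 1.46298
  −0.23·ln(0.10) = 0.52959
  −0.03·ln(0.63) = 0.01386
H(P,Q) = 2.1013 nats.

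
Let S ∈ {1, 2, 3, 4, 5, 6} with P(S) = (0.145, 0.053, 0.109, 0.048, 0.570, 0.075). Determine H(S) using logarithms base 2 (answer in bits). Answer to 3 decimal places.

H(S) = −Σ p·log₂ p.
  −(0.145)·log₂(0.145) = 0.4040
  −(0.053)·log₂(0.053) = 0.2246
  −(0.109)·log₂(0.109) = 0.3485
  −(0.048)·log₂(0.048) = 0.2103
  −(0.570)·log₂(0.570) = 0.4623
  −(0.075)·log₂(0.075) = 0.2803
Sum: 0.4040 + 0.2246 + 0.3485 + 0.2103 + 0.4623 + 0.2803 = 1.930 bits.

1.930 bits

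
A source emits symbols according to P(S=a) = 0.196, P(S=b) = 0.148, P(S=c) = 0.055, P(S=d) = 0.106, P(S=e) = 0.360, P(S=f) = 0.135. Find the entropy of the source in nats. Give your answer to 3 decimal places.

H(S) = −Σ p·ln p.
  −(0.196)·ln(0.196) = 0.3194
  −(0.148)·ln(0.148) = 0.2828
  −(0.055)·ln(0.055) = 0.1595
  −(0.106)·ln(0.106) = 0.2379
  −(0.360)·ln(0.360) = 0.3678
  −(0.135)·ln(0.135) = 0.2703
Sum: 0.3194 + 0.2828 + 0.1595 + 0.2379 + 0.3678 + 0.2703 = 1.638 nats.

1.638 nats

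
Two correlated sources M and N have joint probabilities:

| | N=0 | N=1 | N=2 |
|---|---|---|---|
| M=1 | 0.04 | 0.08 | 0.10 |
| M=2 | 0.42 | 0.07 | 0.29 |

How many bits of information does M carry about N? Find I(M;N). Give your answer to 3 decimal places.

Marginals: p(M) = (0.2200, 0.7800), p(N) = (0.4600, 0.1500, 0.3900).
I(M;N) = H(M) + H(N) − H(M,N).
H(M) = 0.7602, H(N) = 1.4557, H(M,N) = 2.1216.
I(M;N) = 0.7602 + 1.4557 − 2.1216 = 0.094 bits.

0.094 bits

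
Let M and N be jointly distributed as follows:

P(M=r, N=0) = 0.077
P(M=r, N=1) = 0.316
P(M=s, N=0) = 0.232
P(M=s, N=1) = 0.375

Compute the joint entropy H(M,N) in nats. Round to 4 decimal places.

H(M,N) = −Σ p(x,y)·ln p(x,y) over all 4 cells.
  cell (r,0): −0.077·ln0.077 = 0.19742
  cell (r,1): −0.316·ln0.316 = 0.36404
  cell (s,0): −0.232·ln0.232 = 0.33896
  cell (s,1): −0.375·ln0.375 = 0.36781
Sum = 1.2682 nats.

1.2682 nats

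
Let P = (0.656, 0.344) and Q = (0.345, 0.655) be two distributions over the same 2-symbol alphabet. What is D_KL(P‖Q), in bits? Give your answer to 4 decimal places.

0.2886 bits

D(P‖Q) = Σ p·log₂(p/q).
  0.656·log₂(0.656/0.345) = 0.60818
  0.344·log₂(0.344/0.655) = -0.31961
D(P‖Q) = 0.2886 bits.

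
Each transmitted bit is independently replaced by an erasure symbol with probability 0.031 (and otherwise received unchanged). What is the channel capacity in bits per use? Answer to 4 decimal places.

0.9690 bits

Binary erasure channel: capacity C = 1 − ε.
C = 1 − 0.031 = 0.9690 bits per channel use.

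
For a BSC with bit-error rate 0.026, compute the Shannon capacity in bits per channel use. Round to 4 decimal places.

0.8261 bits

Binary symmetric channel: C = 1 − h₂(ε) where h₂ is the binary entropy function.
h₂(0.026) = −0.026·log₂0.026 − 0.974·log₂0.974 = 0.1739.
C = 1 − 0.1739 = 0.8261 bits per channel use.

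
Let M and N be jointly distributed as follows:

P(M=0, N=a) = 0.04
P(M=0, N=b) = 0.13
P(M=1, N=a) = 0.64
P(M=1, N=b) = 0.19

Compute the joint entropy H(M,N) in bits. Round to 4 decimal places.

H(M,N) = −Σ p(x,y)·log₂ p(x,y) over all 4 cells.
  cell (0,a): −0.04·log₂0.04 = 0.18575
  cell (0,b): −0.13·log₂0.13 = 0.38264
  cell (1,a): −0.64·log₂0.64 = 0.41207
  cell (1,b): −0.19·log₂0.19 = 0.45523
Sum = 1.4357 bits.

1.4357 bits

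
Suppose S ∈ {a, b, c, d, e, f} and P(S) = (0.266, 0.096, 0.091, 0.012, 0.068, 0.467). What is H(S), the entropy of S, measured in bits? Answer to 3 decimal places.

H(S) = −Σ p·log₂ p.
  −(0.266)·log₂(0.266) = 0.5082
  −(0.096)·log₂(0.096) = 0.3246
  −(0.091)·log₂(0.091) = 0.3147
  −(0.012)·log₂(0.012) = 0.0766
  −(0.068)·log₂(0.068) = 0.2637
  −(0.467)·log₂(0.467) = 0.5130
Sum: 0.5082 + 0.3246 + 0.3147 + 0.0766 + 0.2637 + 0.5130 = 2.001 bits.

2.001 bits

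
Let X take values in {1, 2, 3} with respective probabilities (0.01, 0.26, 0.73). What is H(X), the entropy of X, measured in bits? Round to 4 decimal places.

0.9032 bits

H(X) = −Σ p·log₂ p.
  −(0.01)·log₂(0.01) = 0.06644
  −(0.26)·log₂(0.26) = 0.50529
  −(0.73)·log₂(0.73) = 0.33144
Sum: 0.06644 + 0.50529 + 0.33144 = 0.9032 bits.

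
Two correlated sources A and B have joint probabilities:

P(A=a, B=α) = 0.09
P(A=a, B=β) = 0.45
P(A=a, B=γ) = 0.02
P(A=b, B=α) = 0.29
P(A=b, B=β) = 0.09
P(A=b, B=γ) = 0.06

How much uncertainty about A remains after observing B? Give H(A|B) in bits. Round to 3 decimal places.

0.716 bits

Chain rule: H(A|B) = H(A,B) − H(B).
Marginals: p(A) = (0.5600, 0.4400), p(B) = (0.3800, 0.5400, 0.0800).
H(A,B) = 2.0180 bits; H(B) = 1.3020 bits.
H(A|B) = 2.0180 − 1.3020 = 0.716 bits.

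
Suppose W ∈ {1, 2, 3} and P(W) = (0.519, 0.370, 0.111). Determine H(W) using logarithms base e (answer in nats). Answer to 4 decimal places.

H(W) = −Σ p·ln p.
  −(0.519)·ln(0.519) = 0.34039
  −(0.370)·ln(0.370) = 0.36787
  −(0.111)·ln(0.111) = 0.24400
Sum: 0.34039 + 0.36787 + 0.24400 = 0.9523 nats.

0.9523 nats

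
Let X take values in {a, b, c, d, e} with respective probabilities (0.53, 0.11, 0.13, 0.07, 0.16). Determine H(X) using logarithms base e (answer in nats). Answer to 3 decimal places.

1.324 nats

H(X) = −Σ p·ln p.
  −(0.53)·ln(0.53) = 0.3365
  −(0.11)·ln(0.11) = 0.2428
  −(0.13)·ln(0.13) = 0.2652
  −(0.07)·ln(0.07) = 0.1861
  −(0.16)·ln(0.16) = 0.2932
Sum: 0.3365 + 0.2428 + 0.2652 + 0.1861 + 0.2932 = 1.324 nats.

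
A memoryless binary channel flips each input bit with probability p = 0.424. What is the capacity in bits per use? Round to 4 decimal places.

Binary symmetric channel: C = 1 − h₂(ε) where h₂ is the binary entropy function.
h₂(0.424) = −0.424·log₂0.424 − 0.576·log₂0.576 = 0.9833.
C = 1 − 0.9833 = 0.0167 bits per channel use.

0.0167 bits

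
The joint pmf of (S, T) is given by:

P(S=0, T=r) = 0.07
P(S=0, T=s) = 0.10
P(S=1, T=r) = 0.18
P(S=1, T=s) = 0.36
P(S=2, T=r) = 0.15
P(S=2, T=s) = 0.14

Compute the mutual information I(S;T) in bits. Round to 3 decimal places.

0.019 bits

Marginals: p(S) = (0.1700, 0.5400, 0.2900), p(T) = (0.4000, 0.6000).
I(S;T) = Σ p(x,y)·log₂[p(x,y)/(p(x)p(y))].
  (0,r): 0.07·log₂(1.0294) = 0.0029
  (0,s): 0.10·log₂(0.9804) = -0.0029
  (1,r): 0.18·log₂(0.8333) = -0.0473
  (1,s): 0.36·log₂(1.1111) = 0.0547
  (2,r): 0.15·log₂(1.2931) = 0.0556
  (2,s): 0.14·log₂(0.8046) = -0.0439
Sum = 0.019 bits.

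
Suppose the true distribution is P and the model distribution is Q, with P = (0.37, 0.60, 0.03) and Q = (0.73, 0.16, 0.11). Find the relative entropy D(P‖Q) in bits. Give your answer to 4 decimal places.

0.7252 bits

D(P‖Q) = Σ p·log₂(p/q).
  0.37·log₂(0.37/0.73) = -0.36274
  0.60·log₂(0.60/0.16) = 1.14413
  0.03·log₂(0.03/0.11) = -0.05623
D(P‖Q) = 0.7252 bits.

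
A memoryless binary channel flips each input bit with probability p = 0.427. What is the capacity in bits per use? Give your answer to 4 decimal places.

Binary symmetric channel: C = 1 − h₂(ε) where h₂ is the binary entropy function.
h₂(0.427) = −0.427·log₂0.427 − 0.573·log₂0.573 = 0.9846.
C = 1 − 0.9846 = 0.0154 bits per channel use.

0.0154 bits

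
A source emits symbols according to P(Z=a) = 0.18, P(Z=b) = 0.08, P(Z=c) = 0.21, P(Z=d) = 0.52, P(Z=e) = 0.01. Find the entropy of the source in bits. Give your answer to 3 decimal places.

1.767 bits

H(Z) = −Σ p·log₂ p.
  −(0.18)·log₂(0.18) = 0.4453
  −(0.08)·log₂(0.08) = 0.2915
  −(0.21)·log₂(0.21) = 0.4728
  −(0.52)·log₂(0.52) = 0.4906
  −(0.01)·log₂(0.01) = 0.0664
Sum: 0.4453 + 0.2915 + 0.4728 + 0.4906 + 0.0664 = 1.767 bits.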